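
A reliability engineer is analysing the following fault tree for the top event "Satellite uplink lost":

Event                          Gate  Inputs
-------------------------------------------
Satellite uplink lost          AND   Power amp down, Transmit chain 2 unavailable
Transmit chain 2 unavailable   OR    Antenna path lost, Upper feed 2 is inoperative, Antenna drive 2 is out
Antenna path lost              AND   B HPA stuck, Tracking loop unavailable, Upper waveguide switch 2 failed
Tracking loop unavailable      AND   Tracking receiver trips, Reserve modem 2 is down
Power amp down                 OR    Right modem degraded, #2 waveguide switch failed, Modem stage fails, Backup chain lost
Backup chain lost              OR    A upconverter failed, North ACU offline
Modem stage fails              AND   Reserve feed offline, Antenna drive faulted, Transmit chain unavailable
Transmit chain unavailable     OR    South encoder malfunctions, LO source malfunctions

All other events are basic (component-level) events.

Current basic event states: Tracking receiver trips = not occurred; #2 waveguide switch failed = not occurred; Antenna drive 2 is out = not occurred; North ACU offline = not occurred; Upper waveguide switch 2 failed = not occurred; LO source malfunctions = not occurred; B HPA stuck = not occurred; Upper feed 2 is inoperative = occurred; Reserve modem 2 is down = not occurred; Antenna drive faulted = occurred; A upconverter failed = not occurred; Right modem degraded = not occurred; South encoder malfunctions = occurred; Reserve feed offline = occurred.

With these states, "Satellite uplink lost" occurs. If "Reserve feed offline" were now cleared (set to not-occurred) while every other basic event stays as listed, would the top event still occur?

Counterfactual: set "Reserve feed offline" to not occurred.
Transmit chain unavailable [OR]: South encoder malfunctions=occurs, LO source malfunctions=not → at least one input occurs → occurs.
Modem stage fails [AND]: Reserve feed offline=not, Antenna drive faulted=occurs, Transmit chain unavailable=occurs → not all inputs occur → does not occur.
Backup chain lost [OR]: A upconverter failed=not, North ACU offline=not → no input occurs → does not occur.
Power amp down [OR]: Right modem degraded=not, #2 waveguide switch failed=not, Modem stage fails=not, Backup chain lost=not → no input occurs → does not occur.
Tracking loop unavailable [AND]: Tracking receiver trips=not, Reserve modem 2 is down=not → not all inputs occur → does not occur.
Antenna path lost [AND]: B HPA stuck=not, Tracking loop unavailable=not, Upper waveguide switch 2 failed=not → not all inputs occur → does not occur.
Transmit chain 2 unavailable [OR]: Antenna path lost=not, Upper feed 2 is inoperative=occurs, Antenna drive 2 is out=not → at least one input occurs → occurs.
Satellite uplink lost [AND]: Power amp down=not, Transmit chain 2 unavailable=occurs → not all inputs occur → does not occur.

No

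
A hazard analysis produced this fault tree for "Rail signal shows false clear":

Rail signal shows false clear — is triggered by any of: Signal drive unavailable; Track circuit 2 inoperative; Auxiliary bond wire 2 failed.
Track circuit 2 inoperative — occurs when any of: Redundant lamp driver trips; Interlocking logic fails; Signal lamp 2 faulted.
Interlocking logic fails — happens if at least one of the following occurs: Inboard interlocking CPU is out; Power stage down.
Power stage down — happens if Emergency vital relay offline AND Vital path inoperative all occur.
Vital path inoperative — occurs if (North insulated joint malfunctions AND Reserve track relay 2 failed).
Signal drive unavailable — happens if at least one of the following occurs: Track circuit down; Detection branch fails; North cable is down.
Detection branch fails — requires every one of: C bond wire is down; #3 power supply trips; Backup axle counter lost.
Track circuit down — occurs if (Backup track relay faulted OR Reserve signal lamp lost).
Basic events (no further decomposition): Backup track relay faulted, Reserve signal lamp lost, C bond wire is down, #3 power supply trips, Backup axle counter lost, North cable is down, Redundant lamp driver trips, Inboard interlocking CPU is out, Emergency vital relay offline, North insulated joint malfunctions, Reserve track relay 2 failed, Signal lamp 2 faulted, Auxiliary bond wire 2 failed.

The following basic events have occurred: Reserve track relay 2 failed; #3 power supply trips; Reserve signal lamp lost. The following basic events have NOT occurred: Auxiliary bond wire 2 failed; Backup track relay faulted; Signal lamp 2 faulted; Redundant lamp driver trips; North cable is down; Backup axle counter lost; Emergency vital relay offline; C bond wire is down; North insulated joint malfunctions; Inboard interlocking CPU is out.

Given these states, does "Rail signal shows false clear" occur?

Track circuit down [OR]: Backup track relay faulted=not, Reserve signal lamp lost=occurs → at least one input occurs → occurs.
Detection branch fails [AND]: C bond wire is down=not, #3 power supply trips=occurs, Backup axle counter lost=not → not all inputs occur → does not occur.
Signal drive unavailable [OR]: Track circuit down=occurs, Detection branch fails=not, North cable is down=not → at least one input occurs → occurs.
Vital path inoperative [AND]: North insulated joint malfunctions=not, Reserve track relay 2 failed=occurs → not all inputs occur → does not occur.
Power stage down [AND]: Emergency vital relay offline=not, Vital path inoperative=not → not all inputs occur → does not occur.
Interlocking logic fails [OR]: Inboard interlocking CPU is out=not, Power stage down=not → no input occurs → does not occur.
Track circuit 2 inoperative [OR]: Redundant lamp driver trips=not, Interlocking logic fails=not, Signal lamp 2 faulted=not → no input occurs → does not occur.
Rail signal shows false clear [OR]: Signal drive unavailable=occurs, Track circuit 2 inoperative=not, Auxiliary bond wire 2 failed=not → at least one input occurs → occurs.

Yes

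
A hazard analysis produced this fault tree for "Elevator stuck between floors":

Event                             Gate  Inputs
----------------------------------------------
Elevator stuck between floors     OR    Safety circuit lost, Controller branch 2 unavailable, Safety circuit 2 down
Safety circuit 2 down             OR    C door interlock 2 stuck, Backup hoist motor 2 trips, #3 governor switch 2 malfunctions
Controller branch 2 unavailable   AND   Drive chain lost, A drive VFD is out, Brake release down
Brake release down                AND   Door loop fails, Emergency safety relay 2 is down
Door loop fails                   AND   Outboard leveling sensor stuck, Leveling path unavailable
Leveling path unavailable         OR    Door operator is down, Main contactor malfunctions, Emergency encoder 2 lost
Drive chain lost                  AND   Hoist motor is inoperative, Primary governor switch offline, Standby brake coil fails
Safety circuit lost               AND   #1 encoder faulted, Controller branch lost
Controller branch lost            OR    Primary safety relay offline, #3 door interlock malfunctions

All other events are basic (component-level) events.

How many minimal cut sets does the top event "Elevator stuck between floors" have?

8

Controller branch lost [OR]: union of children's cut sets → 2 cut set(s).
Safety circuit lost [AND]: one cut set from each child combined → 1 × 2 = 2 cut set(s).
Drive chain lost [AND]: one cut set from each child combined → 1 × 1 × 1 = 1 cut set(s).
Leveling path unavailable [OR]: union of children's cut sets → 3 cut set(s).
Door loop fails [AND]: one cut set from each child combined → 1 × 3 = 3 cut set(s).
Brake release down [AND]: one cut set from each child combined → 3 × 1 = 3 cut set(s).
Controller branch 2 unavailable [AND]: one cut set from each child combined → 1 × 1 × 3 = 3 cut set(s).
Safety circuit 2 down [OR]: union of children's cut sets → 3 cut set(s).
Elevator stuck between floors [OR]: union of children's cut sets → 8 cut set(s).
Minimal cut sets: {#1 encoder faulted, Primary safety relay offline}; {#1 encoder faulted, #3 door interlock malfunctions}; {A drive VFD is out, Door operator is down, Emergency safety relay 2 is down, Hoist motor is inoperative, Outboard leveling sensor stuck, Primary governor switch offline, Standby brake coil fails}; {A drive VFD is out, Emergency safety relay 2 is down, Hoist motor is inoperative, Main contactor malfunctions, Outboard leveling sensor stuck, Primary governor switch offline, Standby brake coil fails}; {A drive VFD is out, Emergency encoder 2 lost, Emergency safety relay 2 is down, Hoist motor is inoperative, Outboard leveling sensor stuck, Primary governor switch offline, Standby brake coil fails}; {C door interlock 2 stuck}; {Backup hoist motor 2 trips}; {#3 governor switch 2 malfunctions}.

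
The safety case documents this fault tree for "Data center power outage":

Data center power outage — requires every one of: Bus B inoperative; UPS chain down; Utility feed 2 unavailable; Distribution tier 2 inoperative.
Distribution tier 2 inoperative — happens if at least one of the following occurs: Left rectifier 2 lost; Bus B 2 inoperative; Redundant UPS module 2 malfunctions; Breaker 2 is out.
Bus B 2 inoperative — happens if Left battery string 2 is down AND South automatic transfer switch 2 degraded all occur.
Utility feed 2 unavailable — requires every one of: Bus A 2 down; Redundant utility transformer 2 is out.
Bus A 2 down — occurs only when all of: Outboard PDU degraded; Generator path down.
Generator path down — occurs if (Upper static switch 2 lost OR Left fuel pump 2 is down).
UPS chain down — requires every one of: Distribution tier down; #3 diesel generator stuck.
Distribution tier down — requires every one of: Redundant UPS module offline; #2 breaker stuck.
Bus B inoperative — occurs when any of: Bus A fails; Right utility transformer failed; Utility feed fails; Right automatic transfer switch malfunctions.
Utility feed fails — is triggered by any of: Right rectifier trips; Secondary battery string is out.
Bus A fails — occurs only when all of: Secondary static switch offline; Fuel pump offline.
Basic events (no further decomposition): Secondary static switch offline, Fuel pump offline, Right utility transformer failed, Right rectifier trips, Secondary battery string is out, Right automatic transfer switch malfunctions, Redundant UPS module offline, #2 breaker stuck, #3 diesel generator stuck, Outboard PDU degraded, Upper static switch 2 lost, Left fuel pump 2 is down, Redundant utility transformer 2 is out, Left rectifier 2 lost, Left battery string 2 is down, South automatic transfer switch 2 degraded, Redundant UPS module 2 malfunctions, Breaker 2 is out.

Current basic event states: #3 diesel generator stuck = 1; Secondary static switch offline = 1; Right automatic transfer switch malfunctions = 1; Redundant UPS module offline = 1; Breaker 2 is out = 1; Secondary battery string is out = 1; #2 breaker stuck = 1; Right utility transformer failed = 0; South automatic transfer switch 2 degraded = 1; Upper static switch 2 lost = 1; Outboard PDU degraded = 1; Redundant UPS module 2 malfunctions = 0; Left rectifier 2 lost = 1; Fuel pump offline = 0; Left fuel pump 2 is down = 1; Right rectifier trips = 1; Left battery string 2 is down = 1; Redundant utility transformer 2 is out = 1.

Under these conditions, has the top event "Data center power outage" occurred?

Bus A fails [AND]: Secondary static switch offline=occurs, Fuel pump offline=not → not all inputs occur → does not occur.
Utility feed fails [OR]: Right rectifier trips=occurs, Secondary battery string is out=occurs → at least one input occurs → occurs.
Bus B inoperative [OR]: Bus A fails=not, Right utility transformer failed=not, Utility feed fails=occurs, Right automatic transfer switch malfunctions=occurs → at least one input occurs → occurs.
Distribution tier down [AND]: Redundant UPS module offline=occurs, #2 breaker stuck=occurs → all inputs occur → occurs.
UPS chain down [AND]: Distribution tier down=occurs, #3 diesel generator stuck=occurs → all inputs occur → occurs.
Generator path down [OR]: Upper static switch 2 lost=occurs, Left fuel pump 2 is down=occurs → at least one input occurs → occurs.
Bus A 2 down [AND]: Outboard PDU degraded=occurs, Generator path down=occurs → all inputs occur → occurs.
Utility feed 2 unavailable [AND]: Bus A 2 down=occurs, Redundant utility transformer 2 is out=occurs → all inputs occur → occurs.
Bus B 2 inoperative [AND]: Left battery string 2 is down=occurs, South automatic transfer switch 2 degraded=occurs → all inputs occur → occurs.
Distribution tier 2 inoperative [OR]: Left rectifier 2 lost=occurs, Bus B 2 inoperative=occurs, Redundant UPS module 2 malfunctions=not, Breaker 2 is out=occurs → at least one input occurs → occurs.
Data center power outage [AND]: Bus B inoperative=occurs, UPS chain down=occurs, Utility feed 2 unavailable=occurs, Distribution tier 2 inoperative=occurs → all inputs occur → occurs.

Yes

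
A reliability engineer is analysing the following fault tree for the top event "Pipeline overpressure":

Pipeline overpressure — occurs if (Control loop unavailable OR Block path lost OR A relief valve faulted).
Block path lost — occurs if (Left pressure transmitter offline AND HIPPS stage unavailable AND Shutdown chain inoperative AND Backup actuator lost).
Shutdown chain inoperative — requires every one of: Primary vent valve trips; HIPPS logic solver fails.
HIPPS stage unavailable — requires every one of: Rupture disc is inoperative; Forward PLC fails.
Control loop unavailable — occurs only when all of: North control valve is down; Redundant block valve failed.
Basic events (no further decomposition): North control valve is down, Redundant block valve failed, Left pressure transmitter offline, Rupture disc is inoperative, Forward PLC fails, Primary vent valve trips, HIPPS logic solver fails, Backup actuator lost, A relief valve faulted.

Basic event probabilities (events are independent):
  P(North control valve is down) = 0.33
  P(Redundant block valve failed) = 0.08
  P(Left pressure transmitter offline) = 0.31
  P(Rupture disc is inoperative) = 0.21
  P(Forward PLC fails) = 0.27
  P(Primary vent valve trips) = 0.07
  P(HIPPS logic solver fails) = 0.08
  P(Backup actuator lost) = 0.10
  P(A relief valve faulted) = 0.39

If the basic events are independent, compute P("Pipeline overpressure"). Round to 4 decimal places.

0.4061

P(Control loop unavailable) [AND] = 0.33 × 0.08 = 0.026400
P(HIPPS stage unavailable) [AND] = 0.21 × 0.27 = 0.056700
P(Shutdown chain inoperative) [AND] = 0.07 × 0.08 = 0.005600
P(Block path lost) [AND] = 0.31 × 0.056700 × 0.005600 × 0.10 = 0.000010
P(Pipeline overpressure) [OR] = 1 − (1−0.026400) × (1−0.000010) × (1−0.39) = 0.406110
Rounded to 4 decimal places: P(Pipeline overpressure) ≈ 0.4061.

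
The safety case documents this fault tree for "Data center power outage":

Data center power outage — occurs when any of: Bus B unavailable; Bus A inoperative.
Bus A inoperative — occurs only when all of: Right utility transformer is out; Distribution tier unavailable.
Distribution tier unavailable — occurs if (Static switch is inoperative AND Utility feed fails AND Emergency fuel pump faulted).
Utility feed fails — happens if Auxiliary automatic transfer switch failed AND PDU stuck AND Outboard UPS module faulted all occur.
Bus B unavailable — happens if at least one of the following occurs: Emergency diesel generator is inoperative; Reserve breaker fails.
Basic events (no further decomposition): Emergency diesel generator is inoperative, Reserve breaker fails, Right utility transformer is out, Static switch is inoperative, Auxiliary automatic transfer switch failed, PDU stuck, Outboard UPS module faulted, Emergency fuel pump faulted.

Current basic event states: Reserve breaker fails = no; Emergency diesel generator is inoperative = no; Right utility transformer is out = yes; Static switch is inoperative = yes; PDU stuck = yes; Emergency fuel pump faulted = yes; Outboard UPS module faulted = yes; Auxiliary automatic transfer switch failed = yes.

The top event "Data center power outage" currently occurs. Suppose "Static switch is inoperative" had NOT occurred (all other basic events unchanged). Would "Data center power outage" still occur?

Counterfactual: set "Static switch is inoperative" to not occurred.
Bus B unavailable [OR]: Emergency diesel generator is inoperative=not, Reserve breaker fails=not → no input occurs → does not occur.
Utility feed fails [AND]: Auxiliary automatic transfer switch failed=occurs, PDU stuck=occurs, Outboard UPS module faulted=occurs → all inputs occur → occurs.
Distribution tier unavailable [AND]: Static switch is inoperative=not, Utility feed fails=occurs, Emergency fuel pump faulted=occurs → not all inputs occur → does not occur.
Bus A inoperative [AND]: Right utility transformer is out=occurs, Distribution tier unavailable=not → not all inputs occur → does not occur.
Data center power outage [OR]: Bus B unavailable=not, Bus A inoperative=not → no input occurs → does not occur.

No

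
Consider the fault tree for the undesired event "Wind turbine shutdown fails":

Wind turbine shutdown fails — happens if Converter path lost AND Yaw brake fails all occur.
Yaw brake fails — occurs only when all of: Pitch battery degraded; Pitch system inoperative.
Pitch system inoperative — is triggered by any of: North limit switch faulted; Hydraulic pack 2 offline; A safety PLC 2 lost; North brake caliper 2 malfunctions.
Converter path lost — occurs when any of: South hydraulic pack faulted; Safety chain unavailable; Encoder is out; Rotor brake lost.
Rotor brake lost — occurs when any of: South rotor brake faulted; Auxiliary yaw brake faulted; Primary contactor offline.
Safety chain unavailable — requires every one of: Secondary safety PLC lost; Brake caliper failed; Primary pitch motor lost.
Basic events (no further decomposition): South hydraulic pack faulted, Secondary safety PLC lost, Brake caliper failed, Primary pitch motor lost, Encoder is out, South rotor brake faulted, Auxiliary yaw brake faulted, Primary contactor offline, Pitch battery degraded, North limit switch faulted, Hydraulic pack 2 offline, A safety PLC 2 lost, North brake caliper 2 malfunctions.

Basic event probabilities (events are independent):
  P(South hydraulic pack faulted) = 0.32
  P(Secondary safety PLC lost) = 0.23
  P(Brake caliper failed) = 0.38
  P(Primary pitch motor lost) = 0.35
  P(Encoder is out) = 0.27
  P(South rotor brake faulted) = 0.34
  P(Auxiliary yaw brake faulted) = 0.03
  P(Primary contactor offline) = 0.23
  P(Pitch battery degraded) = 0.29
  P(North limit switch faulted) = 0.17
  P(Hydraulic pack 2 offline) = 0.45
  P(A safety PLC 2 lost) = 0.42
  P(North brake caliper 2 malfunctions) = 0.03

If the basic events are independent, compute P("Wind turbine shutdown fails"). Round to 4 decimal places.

P(Safety chain unavailable) [AND] = 0.23 × 0.38 × 0.35 = 0.030590
P(Rotor brake lost) [OR] = 1 − (1−0.34) × (1−0.03) × (1−0.23) = 0.507046
P(Converter path lost) [OR] = 1 − (1−0.32) × (1−0.030590) × (1−0.27) × (1−0.507046) = 0.762783
P(Pitch system inoperative) [OR] = 1 − (1−0.17) × (1−0.45) × (1−0.42) × (1−0.03) = 0.743173
P(Yaw brake fails) [AND] = 0.29 × 0.743173 = 0.215520
P(Wind turbine shutdown fails) [AND] = 0.762783 × 0.215520 = 0.164395
Rounded to 4 decimal places: P(Wind turbine shutdown fails) ≈ 0.1644.

0.1644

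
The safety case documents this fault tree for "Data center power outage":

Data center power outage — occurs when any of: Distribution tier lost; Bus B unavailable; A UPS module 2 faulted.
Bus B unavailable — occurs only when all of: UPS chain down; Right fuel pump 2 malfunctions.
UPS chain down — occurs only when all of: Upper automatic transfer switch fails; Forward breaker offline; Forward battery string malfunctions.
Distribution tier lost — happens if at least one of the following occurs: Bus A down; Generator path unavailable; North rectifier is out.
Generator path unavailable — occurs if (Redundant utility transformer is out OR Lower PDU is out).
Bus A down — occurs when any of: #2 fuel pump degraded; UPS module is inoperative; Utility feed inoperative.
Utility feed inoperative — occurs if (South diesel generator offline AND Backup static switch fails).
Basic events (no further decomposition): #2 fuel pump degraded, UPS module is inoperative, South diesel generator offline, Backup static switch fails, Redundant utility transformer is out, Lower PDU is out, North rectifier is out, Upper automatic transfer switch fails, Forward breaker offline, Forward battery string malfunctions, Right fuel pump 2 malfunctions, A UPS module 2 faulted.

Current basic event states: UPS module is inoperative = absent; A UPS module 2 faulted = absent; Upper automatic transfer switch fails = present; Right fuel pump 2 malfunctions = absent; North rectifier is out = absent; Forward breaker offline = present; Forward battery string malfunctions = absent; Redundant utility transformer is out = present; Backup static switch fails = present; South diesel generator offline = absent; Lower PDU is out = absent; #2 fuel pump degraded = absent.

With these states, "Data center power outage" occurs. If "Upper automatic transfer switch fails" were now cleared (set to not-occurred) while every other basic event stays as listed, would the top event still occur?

Counterfactual: set "Upper automatic transfer switch fails" to not occurred.
Utility feed inoperative [AND]: South diesel generator offline=not, Backup static switch fails=occurs → not all inputs occur → does not occur.
Bus A down [OR]: #2 fuel pump degraded=not, UPS module is inoperative=not, Utility feed inoperative=not → no input occurs → does not occur.
Generator path unavailable [OR]: Redundant utility transformer is out=occurs, Lower PDU is out=not → at least one input occurs → occurs.
Distribution tier lost [OR]: Bus A down=not, Generator path unavailable=occurs, North rectifier is out=not → at least one input occurs → occurs.
UPS chain down [AND]: Upper automatic transfer switch fails=not, Forward breaker offline=occurs, Forward battery string malfunctions=not → not all inputs occur → does not occur.
Bus B unavailable [AND]: UPS chain down=not, Right fuel pump 2 malfunctions=not → not all inputs occur → does not occur.
Data center power outage [OR]: Distribution tier lost=occurs, Bus B unavailable=not, A UPS module 2 faulted=not → at least one input occurs → occurs.

Yes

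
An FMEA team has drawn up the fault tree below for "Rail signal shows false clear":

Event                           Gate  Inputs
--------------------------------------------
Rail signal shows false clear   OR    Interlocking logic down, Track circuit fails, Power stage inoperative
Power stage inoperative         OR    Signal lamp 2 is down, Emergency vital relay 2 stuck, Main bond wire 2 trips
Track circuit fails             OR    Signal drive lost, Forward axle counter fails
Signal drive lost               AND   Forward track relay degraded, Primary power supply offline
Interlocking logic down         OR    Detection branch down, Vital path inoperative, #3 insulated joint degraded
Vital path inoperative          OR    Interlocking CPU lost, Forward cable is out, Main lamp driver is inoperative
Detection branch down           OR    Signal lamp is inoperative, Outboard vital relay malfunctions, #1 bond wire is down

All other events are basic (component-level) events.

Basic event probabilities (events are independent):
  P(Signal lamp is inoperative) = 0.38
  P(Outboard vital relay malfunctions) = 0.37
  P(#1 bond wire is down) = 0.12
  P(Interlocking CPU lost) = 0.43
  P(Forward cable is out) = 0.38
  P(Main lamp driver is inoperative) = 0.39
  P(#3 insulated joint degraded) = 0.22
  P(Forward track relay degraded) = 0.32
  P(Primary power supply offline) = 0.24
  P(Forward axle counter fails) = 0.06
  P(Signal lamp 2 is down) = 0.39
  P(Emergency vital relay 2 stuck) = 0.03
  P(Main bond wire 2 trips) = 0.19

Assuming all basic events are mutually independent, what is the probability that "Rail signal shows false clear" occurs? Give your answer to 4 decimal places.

0.9760

P(Detection branch down) [OR] = 1 − (1−0.38) × (1−0.37) × (1−0.12) = 0.656272
P(Vital path inoperative) [OR] = 1 − (1−0.43) × (1−0.38) × (1−0.39) = 0.784426
P(Interlocking logic down) [OR] = 1 − (1−0.656272) × (1−0.784426) × (1−0.22) = 0.942203
P(Signal drive lost) [AND] = 0.32 × 0.24 = 0.076800
P(Track circuit fails) [OR] = 1 − (1−0.076800) × (1−0.06) = 0.132192
P(Power stage inoperative) [OR] = 1 − (1−0.39) × (1−0.03) × (1−0.19) = 0.520723
P(Rail signal shows false clear) [OR] = 1 − (1−0.942203) × (1−0.132192) × (1−0.520723) = 0.975961
Rounded to 4 decimal places: P(Rail signal shows false clear) ≈ 0.9760.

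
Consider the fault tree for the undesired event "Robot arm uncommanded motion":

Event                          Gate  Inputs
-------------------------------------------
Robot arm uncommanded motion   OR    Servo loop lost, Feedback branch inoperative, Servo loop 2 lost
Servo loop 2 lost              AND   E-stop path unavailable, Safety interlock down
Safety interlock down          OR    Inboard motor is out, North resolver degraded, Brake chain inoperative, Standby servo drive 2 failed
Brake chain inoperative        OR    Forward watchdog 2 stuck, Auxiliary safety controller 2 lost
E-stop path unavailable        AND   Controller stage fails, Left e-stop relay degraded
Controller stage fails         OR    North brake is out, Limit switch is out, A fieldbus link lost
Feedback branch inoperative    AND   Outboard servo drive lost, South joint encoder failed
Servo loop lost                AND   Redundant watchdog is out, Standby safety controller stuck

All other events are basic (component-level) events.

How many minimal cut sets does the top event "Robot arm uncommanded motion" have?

17

Servo loop lost [AND]: one cut set from each child combined → 1 × 1 = 1 cut set(s).
Feedback branch inoperative [AND]: one cut set from each child combined → 1 × 1 = 1 cut set(s).
Controller stage fails [OR]: union of children's cut sets → 3 cut set(s).
E-stop path unavailable [AND]: one cut set from each child combined → 3 × 1 = 3 cut set(s).
Brake chain inoperative [OR]: union of children's cut sets → 2 cut set(s).
Safety interlock down [OR]: union of children's cut sets → 5 cut set(s).
Servo loop 2 lost [AND]: one cut set from each child combined → 3 × 5 = 15 cut set(s).
Robot arm uncommanded motion [OR]: union of children's cut sets → 17 cut set(s).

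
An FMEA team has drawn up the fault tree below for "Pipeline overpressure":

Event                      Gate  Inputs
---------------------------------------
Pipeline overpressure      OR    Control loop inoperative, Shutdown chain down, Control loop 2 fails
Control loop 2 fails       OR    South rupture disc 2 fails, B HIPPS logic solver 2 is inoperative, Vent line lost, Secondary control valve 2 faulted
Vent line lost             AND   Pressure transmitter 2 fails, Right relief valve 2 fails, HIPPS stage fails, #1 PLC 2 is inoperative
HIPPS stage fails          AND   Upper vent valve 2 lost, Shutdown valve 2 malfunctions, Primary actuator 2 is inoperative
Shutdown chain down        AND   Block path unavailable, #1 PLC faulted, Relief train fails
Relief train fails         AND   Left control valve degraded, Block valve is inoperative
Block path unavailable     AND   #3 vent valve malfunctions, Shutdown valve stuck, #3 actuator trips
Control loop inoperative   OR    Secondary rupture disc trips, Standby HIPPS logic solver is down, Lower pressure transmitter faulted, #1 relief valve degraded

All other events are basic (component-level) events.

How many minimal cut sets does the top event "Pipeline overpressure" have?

9

Control loop inoperative [OR]: union of children's cut sets → 4 cut set(s).
Block path unavailable [AND]: one cut set from each child combined → 1 × 1 × 1 = 1 cut set(s).
Relief train fails [AND]: one cut set from each child combined → 1 × 1 = 1 cut set(s).
Shutdown chain down [AND]: one cut set from each child combined → 1 × 1 × 1 = 1 cut set(s).
HIPPS stage fails [AND]: one cut set from each child combined → 1 × 1 × 1 = 1 cut set(s).
Vent line lost [AND]: one cut set from each child combined → 1 × 1 × 1 × 1 = 1 cut set(s).
Control loop 2 fails [OR]: union of children's cut sets → 4 cut set(s).
Pipeline overpressure [OR]: union of children's cut sets → 9 cut set(s).
Minimal cut sets: {Secondary rupture disc trips}; {Standby HIPPS logic solver is down}; {Lower pressure transmitter faulted}; {#1 relief valve degraded}; {#1 PLC faulted, #3 actuator trips, #3 vent valve malfunctions, Block valve is inoperative, Left control valve degraded, Shutdown valve stuck}; {South rupture disc 2 fails}; {B HIPPS logic solver 2 is inoperative}; {#1 PLC 2 is inoperative, Pressure transmitter 2 fails, Primary actuator 2 is inoperative, Right relief valve 2 fails, Shutdown valve 2 malfunctions, Upper vent valve 2 lost}; {Secondary control valve 2 faulted}.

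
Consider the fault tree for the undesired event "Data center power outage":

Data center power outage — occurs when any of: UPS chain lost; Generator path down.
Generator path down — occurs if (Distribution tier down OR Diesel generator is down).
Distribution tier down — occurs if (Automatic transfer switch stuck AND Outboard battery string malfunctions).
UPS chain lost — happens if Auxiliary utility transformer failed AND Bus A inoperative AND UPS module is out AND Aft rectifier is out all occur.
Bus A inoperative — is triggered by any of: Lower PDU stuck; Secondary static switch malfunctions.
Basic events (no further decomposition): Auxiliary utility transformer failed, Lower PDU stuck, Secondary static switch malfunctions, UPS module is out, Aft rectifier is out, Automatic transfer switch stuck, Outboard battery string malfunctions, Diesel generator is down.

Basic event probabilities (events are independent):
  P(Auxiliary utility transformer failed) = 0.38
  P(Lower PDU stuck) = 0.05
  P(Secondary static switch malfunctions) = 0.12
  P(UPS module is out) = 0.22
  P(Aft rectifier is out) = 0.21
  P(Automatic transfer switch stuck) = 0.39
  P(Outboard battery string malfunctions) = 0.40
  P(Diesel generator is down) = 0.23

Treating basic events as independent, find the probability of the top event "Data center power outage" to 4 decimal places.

P(Bus A inoperative) [OR] = 1 − (1−0.05) × (1−0.12) = 0.164000
P(UPS chain lost) [AND] = 0.38 × 0.164000 × 0.22 × 0.21 = 0.002879
P(Distribution tier down) [AND] = 0.39 × 0.40 = 0.156000
P(Generator path down) [OR] = 1 − (1−0.156000) × (1−0.23) = 0.350120
P(Data center power outage) [OR] = 1 − (1−0.002879) × (1−0.350120) = 0.351991
Rounded to 4 decimal places: P(Data center power outage) ≈ 0.3520.

0.3520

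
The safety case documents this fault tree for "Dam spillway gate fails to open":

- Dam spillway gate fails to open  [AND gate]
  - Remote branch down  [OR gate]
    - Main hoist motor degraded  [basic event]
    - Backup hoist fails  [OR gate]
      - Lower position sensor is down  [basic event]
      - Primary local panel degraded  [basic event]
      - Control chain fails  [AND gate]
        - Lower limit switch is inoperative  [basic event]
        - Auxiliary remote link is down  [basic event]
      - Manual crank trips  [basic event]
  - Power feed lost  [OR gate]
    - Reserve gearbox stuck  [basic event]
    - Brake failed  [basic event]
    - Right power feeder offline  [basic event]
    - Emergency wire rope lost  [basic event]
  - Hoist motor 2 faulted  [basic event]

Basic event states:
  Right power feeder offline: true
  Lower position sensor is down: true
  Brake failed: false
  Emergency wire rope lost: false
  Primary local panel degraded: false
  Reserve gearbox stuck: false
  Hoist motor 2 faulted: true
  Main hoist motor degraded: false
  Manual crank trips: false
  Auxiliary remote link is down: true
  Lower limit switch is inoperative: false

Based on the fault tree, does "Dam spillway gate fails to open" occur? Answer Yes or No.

Yes

Control chain fails [AND]: Lower limit switch is inoperative=not, Auxiliary remote link is down=occurs → not all inputs occur → does not occur.
Backup hoist fails [OR]: Lower position sensor is down=occurs, Primary local panel degraded=not, Control chain fails=not, Manual crank trips=not → at least one input occurs → occurs.
Remote branch down [OR]: Main hoist motor degraded=not, Backup hoist fails=occurs → at least one input occurs → occurs.
Power feed lost [OR]: Reserve gearbox stuck=not, Brake failed=not, Right power feeder offline=occurs, Emergency wire rope lost=not → at least one input occurs → occurs.
Dam spillway gate fails to open [AND]: Remote branch down=occurs, Power feed lost=occurs, Hoist motor 2 faulted=occurs → all inputs occur → occurs.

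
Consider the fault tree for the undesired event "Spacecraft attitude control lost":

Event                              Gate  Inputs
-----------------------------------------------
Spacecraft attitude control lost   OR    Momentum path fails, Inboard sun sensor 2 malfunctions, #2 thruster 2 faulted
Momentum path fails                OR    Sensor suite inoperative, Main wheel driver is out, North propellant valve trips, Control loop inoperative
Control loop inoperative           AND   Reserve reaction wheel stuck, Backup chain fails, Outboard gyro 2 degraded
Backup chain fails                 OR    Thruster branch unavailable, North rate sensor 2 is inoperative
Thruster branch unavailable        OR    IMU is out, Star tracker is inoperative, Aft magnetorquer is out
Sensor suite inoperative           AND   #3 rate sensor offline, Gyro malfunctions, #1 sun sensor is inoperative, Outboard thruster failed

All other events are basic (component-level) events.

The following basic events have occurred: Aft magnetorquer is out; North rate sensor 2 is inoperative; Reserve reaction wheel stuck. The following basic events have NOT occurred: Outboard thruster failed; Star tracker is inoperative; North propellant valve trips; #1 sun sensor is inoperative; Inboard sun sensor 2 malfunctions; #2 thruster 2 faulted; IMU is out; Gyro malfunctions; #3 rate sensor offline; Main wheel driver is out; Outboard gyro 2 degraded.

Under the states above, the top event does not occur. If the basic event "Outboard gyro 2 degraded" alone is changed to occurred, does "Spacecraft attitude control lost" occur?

Yes

Counterfactual: set "Outboard gyro 2 degraded" to occurred.
Sensor suite inoperative [AND]: #3 rate sensor offline=not, Gyro malfunctions=not, #1 sun sensor is inoperative=not, Outboard thruster failed=not → not all inputs occur → does not occur.
Thruster branch unavailable [OR]: IMU is out=not, Star tracker is inoperative=not, Aft magnetorquer is out=occurs → at least one input occurs → occurs.
Backup chain fails [OR]: Thruster branch unavailable=occurs, North rate sensor 2 is inoperative=occurs → at least one input occurs → occurs.
Control loop inoperative [AND]: Reserve reaction wheel stuck=occurs, Backup chain fails=occurs, Outboard gyro 2 degraded=occurs → all inputs occur → occurs.
Momentum path fails [OR]: Sensor suite inoperative=not, Main wheel driver is out=not, North propellant valve trips=not, Control loop inoperative=occurs → at least one input occurs → occurs.
Spacecraft attitude control lost [OR]: Momentum path fails=occurs, Inboard sun sensor 2 malfunctions=not, #2 thruster 2 faulted=not → at least one input occurs → occurs.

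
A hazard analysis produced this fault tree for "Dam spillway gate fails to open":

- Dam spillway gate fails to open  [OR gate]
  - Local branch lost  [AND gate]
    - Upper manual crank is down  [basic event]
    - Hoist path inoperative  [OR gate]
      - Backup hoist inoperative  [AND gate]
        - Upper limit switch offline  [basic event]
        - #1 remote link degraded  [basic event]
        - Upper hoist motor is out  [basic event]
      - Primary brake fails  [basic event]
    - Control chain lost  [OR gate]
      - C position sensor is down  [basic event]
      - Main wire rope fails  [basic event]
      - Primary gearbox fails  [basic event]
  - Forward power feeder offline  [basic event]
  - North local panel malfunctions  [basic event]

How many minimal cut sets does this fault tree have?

8

Backup hoist inoperative [AND]: one cut set from each child combined → 1 × 1 × 1 = 1 cut set(s).
Hoist path inoperative [OR]: union of children's cut sets → 2 cut set(s).
Control chain lost [OR]: union of children's cut sets → 3 cut set(s).
Local branch lost [AND]: one cut set from each child combined → 1 × 2 × 3 = 6 cut set(s).
Dam spillway gate fails to open [OR]: union of children's cut sets → 8 cut set(s).
Minimal cut sets: {#1 remote link degraded, C position sensor is down, Upper hoist motor is out, Upper limit switch offline, Upper manual crank is down}; {#1 remote link degraded, Main wire rope fails, Upper hoist motor is out, Upper limit switch offline, Upper manual crank is down}; {#1 remote link degraded, Primary gearbox fails, Upper hoist motor is out, Upper limit switch offline, Upper manual crank is down}; {C position sensor is down, Primary brake fails, Upper manual crank is down}; {Main wire rope fails, Primary brake fails, Upper manual crank is down}; {Primary brake fails, Primary gearbox fails, Upper manual crank is down}; {Forward power feeder offline}; {North local panel malfunctions}.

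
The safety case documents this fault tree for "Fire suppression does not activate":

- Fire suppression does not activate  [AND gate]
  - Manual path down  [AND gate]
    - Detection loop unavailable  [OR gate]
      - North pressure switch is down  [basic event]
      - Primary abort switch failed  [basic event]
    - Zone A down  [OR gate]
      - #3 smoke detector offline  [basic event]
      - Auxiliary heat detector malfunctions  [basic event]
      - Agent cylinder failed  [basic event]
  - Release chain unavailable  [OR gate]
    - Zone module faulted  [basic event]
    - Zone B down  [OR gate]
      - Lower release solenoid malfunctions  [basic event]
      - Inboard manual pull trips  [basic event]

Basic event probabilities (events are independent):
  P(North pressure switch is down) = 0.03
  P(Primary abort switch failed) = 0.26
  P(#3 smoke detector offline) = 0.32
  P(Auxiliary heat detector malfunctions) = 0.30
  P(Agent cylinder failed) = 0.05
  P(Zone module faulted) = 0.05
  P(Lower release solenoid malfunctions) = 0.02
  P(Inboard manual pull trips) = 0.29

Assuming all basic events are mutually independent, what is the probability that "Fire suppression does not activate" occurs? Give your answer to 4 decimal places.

0.0524

P(Detection loop unavailable) [OR] = 1 − (1−0.03) × (1−0.26) = 0.282200
P(Zone A down) [OR] = 1 − (1−0.32) × (1−0.30) × (1−0.05) = 0.547800
P(Manual path down) [AND] = 0.282200 × 0.547800 = 0.154589
P(Zone B down) [OR] = 1 − (1−0.02) × (1−0.29) = 0.304200
P(Release chain unavailable) [OR] = 1 − (1−0.05) × (1−0.304200) = 0.338990
P(Fire suppression does not activate) [AND] = 0.154589 × 0.338990 = 0.052404
Rounded to 4 decimal places: P(Fire suppression does not activate) ≈ 0.0524.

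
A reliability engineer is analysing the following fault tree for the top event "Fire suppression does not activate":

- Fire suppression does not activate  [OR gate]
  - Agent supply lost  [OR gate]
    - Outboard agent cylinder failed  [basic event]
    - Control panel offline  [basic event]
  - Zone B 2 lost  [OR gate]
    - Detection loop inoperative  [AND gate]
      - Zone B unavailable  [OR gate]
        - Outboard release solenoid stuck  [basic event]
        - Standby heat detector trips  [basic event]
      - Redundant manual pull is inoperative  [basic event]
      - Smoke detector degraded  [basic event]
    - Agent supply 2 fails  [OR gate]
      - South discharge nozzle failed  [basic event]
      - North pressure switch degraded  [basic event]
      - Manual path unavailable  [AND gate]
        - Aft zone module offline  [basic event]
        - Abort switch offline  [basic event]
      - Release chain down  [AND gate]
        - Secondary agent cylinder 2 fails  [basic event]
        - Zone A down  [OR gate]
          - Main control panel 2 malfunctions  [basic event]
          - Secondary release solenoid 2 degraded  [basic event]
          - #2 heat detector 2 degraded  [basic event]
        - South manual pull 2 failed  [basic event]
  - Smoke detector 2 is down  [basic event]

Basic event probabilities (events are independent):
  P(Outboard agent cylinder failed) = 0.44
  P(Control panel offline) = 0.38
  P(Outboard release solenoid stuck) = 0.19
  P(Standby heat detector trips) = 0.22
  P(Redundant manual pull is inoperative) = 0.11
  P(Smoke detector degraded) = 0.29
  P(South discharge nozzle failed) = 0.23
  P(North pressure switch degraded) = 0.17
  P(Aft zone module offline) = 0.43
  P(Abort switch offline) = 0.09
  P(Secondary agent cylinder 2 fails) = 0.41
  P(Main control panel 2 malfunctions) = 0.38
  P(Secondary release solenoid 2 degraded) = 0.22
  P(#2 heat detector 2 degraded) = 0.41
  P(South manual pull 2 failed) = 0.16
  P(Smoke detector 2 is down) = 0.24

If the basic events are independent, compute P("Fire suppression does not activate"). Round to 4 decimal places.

P(Agent supply lost) [OR] = 1 − (1−0.44) × (1−0.38) = 0.652800
P(Zone B unavailable) [OR] = 1 − (1−0.19) × (1−0.22) = 0.368200
P(Detection loop inoperative) [AND] = 0.368200 × 0.11 × 0.29 = 0.011746
P(Manual path unavailable) [AND] = 0.43 × 0.09 = 0.038700
P(Zone A down) [OR] = 1 − (1−0.38) × (1−0.22) × (1−0.41) = 0.714676
P(Release chain down) [AND] = 0.41 × 0.714676 × 0.16 = 0.046883
P(Agent supply 2 fails) [OR] = 1 − (1−0.23) × (1−0.17) × (1−0.038700) × (1−0.046883) = 0.414437
P(Zone B 2 lost) [OR] = 1 − (1−0.011746) × (1−0.414437) = 0.421315
P(Fire suppression does not activate) [OR] = 1 − (1−0.652800) × (1−0.421315) × (1−0.24) = 0.847301
Rounded to 4 decimal places: P(Fire suppression does not activate) ≈ 0.8473.

0.8473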